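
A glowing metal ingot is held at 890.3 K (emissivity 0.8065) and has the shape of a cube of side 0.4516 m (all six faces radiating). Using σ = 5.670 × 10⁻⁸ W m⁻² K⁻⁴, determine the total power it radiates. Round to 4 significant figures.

Area A = 6s² = 6×(0.4516 m)² = 1.22366 m².
P = εσAT⁴ = 0.8065 × 5.670×10⁻⁸ × 1.22366 × (890.3)⁴ = 3.516×10⁴ W.

P ≈ 3.516×10⁴ W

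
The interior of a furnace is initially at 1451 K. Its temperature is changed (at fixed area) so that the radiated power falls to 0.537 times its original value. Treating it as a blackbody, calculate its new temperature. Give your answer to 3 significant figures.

T₂ ≈ 1.24×10³ K

P ∝ T⁴, so T₂/T₁ = (P₂/P₁)^(1/4) = (0.537)^(1/4) = 0.856039.
T₂ = 1451 × 0.856039 = 1.24×10³ K.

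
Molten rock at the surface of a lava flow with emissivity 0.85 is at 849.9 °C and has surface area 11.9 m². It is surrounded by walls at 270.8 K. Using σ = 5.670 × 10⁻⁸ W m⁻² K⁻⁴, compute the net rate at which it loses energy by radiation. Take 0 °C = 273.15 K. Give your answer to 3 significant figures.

Net loss ≈ 9.09×10⁵ W

T = 849.9 °C + 273.15 = 1123.05 K.
Area A = 11.9 m².
Net radiated power P_net = εσA(T⁴ − T₀⁴) = 0.85×5.670×10⁻⁸×11.9×(1123.05⁴ − 270.8⁴).
T⁴ − T₀⁴ = 1.59073×10¹² − 5.37768×10⁹ = 1.58535×10¹² K⁴, so P_net = 9.09×10⁵ W.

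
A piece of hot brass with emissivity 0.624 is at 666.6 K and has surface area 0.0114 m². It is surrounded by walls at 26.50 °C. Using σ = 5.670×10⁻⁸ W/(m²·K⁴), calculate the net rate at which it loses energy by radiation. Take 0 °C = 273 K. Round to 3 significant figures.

Net loss ≈ 76.4 W

Surroundings: T = 26.50 °C + 273 = 299.50 K.
Area A = 0.0114 m².
Net radiated power P_net = εσA(T⁴ − T₀⁴) = 0.624×5.670×10⁻⁸×0.0114×(666.6⁴ − 299.50⁴).
T⁴ − T₀⁴ = 1.97452×10¹¹ − 8.04613×10⁹ = 1.89406×10¹¹ K⁴, so P_net = 76.4 W.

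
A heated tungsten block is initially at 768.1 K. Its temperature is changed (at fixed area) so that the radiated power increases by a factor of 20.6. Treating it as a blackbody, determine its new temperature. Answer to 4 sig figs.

T₂ ≈ 1636 K

P ∝ T⁴, so T₂/T₁ = (P₂/P₁)^(1/4) = (20.6)^(1/4) = 2.13043.
T₂ = 768.1 × 2.13043 = 1636 K.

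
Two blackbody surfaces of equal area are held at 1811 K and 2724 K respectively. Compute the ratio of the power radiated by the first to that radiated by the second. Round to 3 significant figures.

With equal areas, P₁/P₂ = (T₁/T₂)⁴ = (1811/2724)⁴ = 0.195.

P₁/P₂ ≈ 0.195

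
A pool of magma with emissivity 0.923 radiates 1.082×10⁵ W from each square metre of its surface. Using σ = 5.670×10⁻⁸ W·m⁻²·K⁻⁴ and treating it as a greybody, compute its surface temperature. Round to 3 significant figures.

T ≈ 1.20×10³ K

I = εσT⁴, so T = (I/εσ)^(1/4) = (1.082×10⁵/(0.923×5.670×10⁻⁸))^(1/4) = 1.20×10³ K.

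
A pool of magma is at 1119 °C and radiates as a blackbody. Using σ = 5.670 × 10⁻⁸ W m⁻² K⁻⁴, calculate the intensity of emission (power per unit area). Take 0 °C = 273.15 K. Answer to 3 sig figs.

T = 1119 °C + 273.15 = 1392.15 K.
Stefan–Boltzmann: I = σT⁴ = 5.670×10⁻⁸ × (1392.15)⁴ = 2.13×10⁵ W/m².

I ≈ 2.13×10⁵ W/m²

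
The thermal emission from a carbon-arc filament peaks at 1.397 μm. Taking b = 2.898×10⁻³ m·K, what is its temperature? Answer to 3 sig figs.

Wien's law gives T = b/λ_max = (2.898×10⁻³ m·K)/(1.397×10⁻⁶ m) = 2.07×10³ K.

T ≈ 2.07×10³ K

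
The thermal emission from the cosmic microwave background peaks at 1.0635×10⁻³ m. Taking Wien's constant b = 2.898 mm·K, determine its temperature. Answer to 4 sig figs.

Wien's law gives T = b/λ_max = (2.898×10⁻³ m·K)/(1.0635×10⁻³ m) = 2.725 K.

T ≈ 2.725 K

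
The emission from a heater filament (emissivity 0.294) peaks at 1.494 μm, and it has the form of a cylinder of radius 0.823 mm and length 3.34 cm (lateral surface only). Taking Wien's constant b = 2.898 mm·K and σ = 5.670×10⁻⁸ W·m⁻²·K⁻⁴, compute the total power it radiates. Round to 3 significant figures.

Wien's law: T = b/λ_max = 2.898×10⁻³/1.494×10⁻⁶ = 1939.76 K.
Lateral area A = 2πrL = 2π×8.23×10⁻⁴×0.0334 = 1.72713×10⁻⁴ m².
Then P = εσAT⁴ = 0.294×5.670×10⁻⁸×1.72713×10⁻⁴×(1939.76)⁴ = 40.8 W.

P ≈ 40.8 W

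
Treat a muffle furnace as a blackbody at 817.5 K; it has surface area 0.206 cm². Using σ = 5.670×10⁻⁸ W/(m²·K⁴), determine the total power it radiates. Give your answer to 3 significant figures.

P ≈ 0.522 W

Area A = 0.206 cm² = 2.06×10⁻⁵ m².
P = σAT⁴ = 5.670×10⁻⁸ × 2.06×10⁻⁵ × (817.5)⁴ = 0.522 W.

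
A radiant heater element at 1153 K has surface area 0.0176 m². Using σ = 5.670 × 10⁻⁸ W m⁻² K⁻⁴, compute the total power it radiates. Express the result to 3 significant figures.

Area A = 0.0176 m².
P = σAT⁴ = 5.670×10⁻⁸ × 0.0176 × (1153)⁴ = 1.76×10³ W.

P ≈ 1.76×10³ W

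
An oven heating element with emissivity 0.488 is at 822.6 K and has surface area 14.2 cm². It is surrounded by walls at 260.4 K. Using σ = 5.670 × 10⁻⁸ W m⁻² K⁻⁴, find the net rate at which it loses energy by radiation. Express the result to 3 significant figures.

Area A = 14.2 cm² = 1.42×10⁻³ m².
Net radiated power P_net = εσA(T⁴ − T₀⁴) = 0.488×5.670×10⁻⁸×1.42×10⁻³×(822.6⁴ − 260.4⁴).
T⁴ − T₀⁴ = 4.57883×10¹¹ − 4.59795×10⁹ = 4.53285×10¹¹ K⁴, so P_net = 17.8 W.

Net loss ≈ 17.8 W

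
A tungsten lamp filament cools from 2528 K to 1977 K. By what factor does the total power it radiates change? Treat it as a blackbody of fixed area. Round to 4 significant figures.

P ∝ T⁴, so P₂/P₁ = (T₂/T₁)⁴ = (1977/2528)⁴ = (0.782041)⁴ = 0.3740.

P₂/P₁ ≈ 0.3740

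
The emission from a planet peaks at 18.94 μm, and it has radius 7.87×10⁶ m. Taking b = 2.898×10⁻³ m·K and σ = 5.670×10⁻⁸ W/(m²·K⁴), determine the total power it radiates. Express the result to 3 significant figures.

P ≈ 2.42×10¹⁶ W

Wien's law: T = b/λ_max = 2.898×10⁻³/1.894×10⁻⁵ = 153.010 K.
Surface area A = 4πR² = 4π(7.87×10⁶ m)² = 7.78322×10¹⁴ m².
Then P = σAT⁴ = 5.670×10⁻⁸×7.78322×10¹⁴×(153.010)⁴ = 2.42×10¹⁶ W.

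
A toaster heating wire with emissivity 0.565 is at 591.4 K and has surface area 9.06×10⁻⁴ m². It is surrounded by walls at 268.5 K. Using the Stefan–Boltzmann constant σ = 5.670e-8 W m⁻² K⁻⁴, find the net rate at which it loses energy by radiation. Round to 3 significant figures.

Net loss ≈ 3.40 W

Area A = 9.06×10⁻⁴ m².
Net radiated power P_net = εσA(T⁴ − T₀⁴) = 0.565×5.670×10⁻⁸×9.06×10⁻⁴×(591.4⁴ − 268.5⁴).
T⁴ − T₀⁴ = 1.22328×10¹¹ − 5.19729×10⁹ = 1.17131×10¹¹ K⁴, so P_net = 3.40 W.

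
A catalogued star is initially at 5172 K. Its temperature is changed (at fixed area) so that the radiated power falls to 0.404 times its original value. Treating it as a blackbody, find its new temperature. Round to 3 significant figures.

P ∝ T⁴, so T₂/T₁ = (P₂/P₁)^(1/4) = (0.404)^(1/4) = 0.797251.
T₂ = 5172 × 0.797251 = 4.12×10³ K.

T₂ ≈ 4.12×10³ K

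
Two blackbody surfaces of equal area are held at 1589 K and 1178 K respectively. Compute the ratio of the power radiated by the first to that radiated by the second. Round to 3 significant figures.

With equal areas, P₁/P₂ = (T₁/T₂)⁴ = (1589/1178)⁴ = 3.31.

P₁/P₂ ≈ 3.31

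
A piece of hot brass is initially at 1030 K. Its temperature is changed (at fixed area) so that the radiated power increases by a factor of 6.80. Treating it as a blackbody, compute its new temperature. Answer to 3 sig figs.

T₂ ≈ 1.66×10³ K

P ∝ T⁴, so T₂/T₁ = (P₂/P₁)^(1/4) = (6.80)^(1/4) = 1.61483.
T₂ = 1030 × 1.61483 = 1.66×10³ K.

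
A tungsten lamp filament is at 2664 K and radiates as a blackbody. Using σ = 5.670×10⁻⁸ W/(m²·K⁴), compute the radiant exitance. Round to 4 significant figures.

I ≈ 2.856×10⁶ W/m²

Stefan–Boltzmann: I = σT⁴ = 5.670×10⁻⁸ × (2664)⁴ = 2.856×10⁶ W/m².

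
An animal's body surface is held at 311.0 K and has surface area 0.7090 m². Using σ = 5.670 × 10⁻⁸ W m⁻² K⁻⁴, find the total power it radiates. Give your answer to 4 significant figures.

P ≈ 376.1 W

Area A = 0.7090 m².
P = σAT⁴ = 5.670×10⁻⁸ × 0.7090 × (311.0)⁴ = 376.1 W.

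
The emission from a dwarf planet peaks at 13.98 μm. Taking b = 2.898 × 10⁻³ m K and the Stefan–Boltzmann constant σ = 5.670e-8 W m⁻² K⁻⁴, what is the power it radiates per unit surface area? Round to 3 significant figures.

Wien's law: T = b/λ_max = 2.898×10⁻³/1.398×10⁻⁵ = 207.296 K.
Then I = σT⁴ = 5.670×10⁻⁸×(207.296)⁴ = 105 W/m².

I ≈ 105 W/m²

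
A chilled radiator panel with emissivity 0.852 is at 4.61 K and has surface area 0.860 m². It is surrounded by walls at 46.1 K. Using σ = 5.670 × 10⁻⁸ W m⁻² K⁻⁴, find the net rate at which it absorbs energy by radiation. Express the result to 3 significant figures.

Net gain ≈ 0.188 W

Area A = 0.860 m².
Net radiated power P_net = εσA(T⁴ − T₀⁴) = 0.852×5.670×10⁻⁸×0.860×(4.61⁴ − 46.1⁴).
T⁴ − T₀⁴ = 451.652 − 4.51652×10⁶ = -4.51607×10⁶ K⁴, so P_net = -0.188 W — negative, meaning a net gain of 0.188 W.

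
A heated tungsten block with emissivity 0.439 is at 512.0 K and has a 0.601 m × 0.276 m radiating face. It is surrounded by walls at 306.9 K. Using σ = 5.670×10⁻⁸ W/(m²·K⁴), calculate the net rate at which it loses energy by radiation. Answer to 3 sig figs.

Net loss ≈ 247 W

Area A = 0.601 × 0.276 = 0.165876 m².
Net radiated power P_net = εσA(T⁴ − T₀⁴) = 0.439×5.670×10⁻⁸×0.165876×(512.0⁴ − 306.9⁴).
T⁴ − T₀⁴ = 6.87195×10¹⁰ − 8.87131×10⁹ = 5.98482×10¹⁰ K⁴, so P_net = 247 W.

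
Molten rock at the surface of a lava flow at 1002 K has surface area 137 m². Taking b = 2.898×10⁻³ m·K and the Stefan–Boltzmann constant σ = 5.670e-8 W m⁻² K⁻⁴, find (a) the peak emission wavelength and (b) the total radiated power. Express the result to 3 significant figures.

λ_max ≈ 2.89 μm; P ≈ 7.83×10⁶ W

(a) λ_max = b/T = 2.898×10⁻³/1002 = 2.892×10⁻⁶ m = 2.89 μm.
Area A = 137 m².
(b) P = σAT⁴ = 5.670×10⁻⁸×137×(1002)⁴ = 7.83×10⁶ W.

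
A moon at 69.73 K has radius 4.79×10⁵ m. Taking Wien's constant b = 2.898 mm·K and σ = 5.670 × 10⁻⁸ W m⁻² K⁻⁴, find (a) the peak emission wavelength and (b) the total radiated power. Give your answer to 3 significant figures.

(a) λ_max = b/T = 2.898×10⁻³/69.73 = 4.156×10⁻⁵ m = 41.6 μm.
Surface area A = 4πR² = 4π(4.79×10⁵ m)² = 2.88324×10¹² m².
(b) P = σAT⁴ = 5.670×10⁻⁸×2.88324×10¹²×(69.73)⁴ = 3.86×10¹² W.

λ_max ≈ 41.6 μm; P ≈ 3.86×10¹² W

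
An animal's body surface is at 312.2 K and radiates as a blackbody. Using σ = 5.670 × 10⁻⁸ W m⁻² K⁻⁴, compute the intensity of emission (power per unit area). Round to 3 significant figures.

I ≈ 539 W/m²

Stefan–Boltzmann: I = σT⁴ = 5.670×10⁻⁸ × (312.2)⁴ = 539 W/m².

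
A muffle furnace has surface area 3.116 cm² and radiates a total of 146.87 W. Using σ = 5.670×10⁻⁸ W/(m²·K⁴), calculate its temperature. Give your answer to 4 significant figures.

T ≈ 1698 K

Area A = 3.116 cm² = 3.116×10⁻⁴ m².
P = σAT⁴ ⇒ T = (P/(σA))^(1/4) = (146.87/(5.670×10⁻⁸×3.116×10⁻⁴))^(1/4) = 1698 K.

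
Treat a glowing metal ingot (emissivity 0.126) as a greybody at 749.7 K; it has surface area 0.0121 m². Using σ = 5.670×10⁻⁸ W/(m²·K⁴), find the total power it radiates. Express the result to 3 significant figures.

Area A = 0.0121 m².
P = εσAT⁴ = 0.126 × 5.670×10⁻⁸ × 0.0121 × (749.7)⁴ = 27.3 W.

P ≈ 27.3 W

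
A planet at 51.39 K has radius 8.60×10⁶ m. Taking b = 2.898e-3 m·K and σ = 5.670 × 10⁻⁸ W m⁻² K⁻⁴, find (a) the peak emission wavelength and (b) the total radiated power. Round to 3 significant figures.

(a) λ_max = b/T = 2.898×10⁻³/51.39 = 5.639×10⁻⁵ m = 56.4 μm.
Surface area A = 4πR² = 4π(8.60×10⁶ m)² = 9.29409×10¹⁴ m².
(b) P = σAT⁴ = 5.670×10⁻⁸×9.29409×10¹⁴×(51.39)⁴ = 3.68×10¹⁴ W.

λ_max ≈ 56.4 μm; P ≈ 3.68×10¹⁴ W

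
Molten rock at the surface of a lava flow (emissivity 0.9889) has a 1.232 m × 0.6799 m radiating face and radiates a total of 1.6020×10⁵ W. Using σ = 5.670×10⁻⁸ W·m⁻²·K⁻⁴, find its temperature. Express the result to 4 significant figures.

Area A = 1.232 × 0.6799 = 0.837637 m².
P = εσAT⁴ ⇒ T = (P/(εσA))^(1/4) = (1.6020×10⁵/(0.9889×5.670×10⁻⁸×0.837637))^(1/4) = 1359 K.

T ≈ 1359 K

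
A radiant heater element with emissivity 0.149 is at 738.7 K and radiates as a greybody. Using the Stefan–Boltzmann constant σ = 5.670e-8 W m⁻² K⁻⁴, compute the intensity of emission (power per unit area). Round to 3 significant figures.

I ≈ 2.52×10³ W/m²

Stefan–Boltzmann: I = εσT⁴ = 0.149 × 5.670×10⁻⁸ × (738.7)⁴ = 2.52×10³ W/m².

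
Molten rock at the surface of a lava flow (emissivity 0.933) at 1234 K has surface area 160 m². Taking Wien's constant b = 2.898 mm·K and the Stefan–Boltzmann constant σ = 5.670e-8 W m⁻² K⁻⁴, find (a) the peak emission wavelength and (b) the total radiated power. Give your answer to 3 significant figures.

(a) λ_max = b/T = 2.898×10⁻³/1234 = 2.348×10⁻⁶ m = 2.35×10³ nm.
Area A = 160 m².
(b) P = εσAT⁴ = 0.933×5.670×10⁻⁸×160×(1234)⁴ = 1.96×10⁷ W.

λ_max ≈ 2.35×10³ nm; P ≈ 1.96×10⁷ W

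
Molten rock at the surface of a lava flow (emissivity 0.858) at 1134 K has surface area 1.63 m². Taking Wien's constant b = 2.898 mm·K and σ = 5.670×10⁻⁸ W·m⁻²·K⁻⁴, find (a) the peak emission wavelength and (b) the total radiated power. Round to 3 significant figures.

(a) λ_max = b/T = 2.898×10⁻³/1134 = 2.556×10⁻⁶ m = 2.56×10³ nm.
Area A = 1.63 m².
(b) P = εσAT⁴ = 0.858×5.670×10⁻⁸×1.63×(1134)⁴ = 1.31×10⁵ W.

λ_max ≈ 2.56×10³ nm; P ≈ 1.31×10⁵ W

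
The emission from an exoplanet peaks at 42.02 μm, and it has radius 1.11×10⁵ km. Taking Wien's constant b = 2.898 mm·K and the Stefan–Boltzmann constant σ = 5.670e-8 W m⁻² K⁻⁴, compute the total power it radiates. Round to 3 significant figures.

P ≈ 1.99×10¹⁷ W

Wien's law: T = b/λ_max = 2.898×10⁻³/4.202×10⁻⁵ = 68.9672 K.
Surface area A = 4πR² = 4π(1.11×10⁸ m)² = 1.54830×10¹⁷ m².
Then P = σAT⁴ = 5.670×10⁻⁸×1.54830×10¹⁷×(68.9672)⁴ = 1.99×10¹⁷ W.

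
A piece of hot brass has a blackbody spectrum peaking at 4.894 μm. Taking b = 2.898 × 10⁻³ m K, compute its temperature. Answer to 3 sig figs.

Wien's law gives T = b/λ_max = (2.898×10⁻³ m·K)/(4.894×10⁻⁶ m) = 592 K.

T ≈ 592 K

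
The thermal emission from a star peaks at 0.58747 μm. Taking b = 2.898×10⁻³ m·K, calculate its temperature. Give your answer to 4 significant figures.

T ≈ 4933 K

Wien's law gives T = b/λ_max = (2.898×10⁻³ m·K)/(5.8747×10⁻⁷ m) = 4933 K.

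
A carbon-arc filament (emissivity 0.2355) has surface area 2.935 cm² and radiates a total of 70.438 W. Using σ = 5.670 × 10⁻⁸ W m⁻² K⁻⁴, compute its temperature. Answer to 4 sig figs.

T ≈ 2059 K

Area A = 2.935 cm² = 2.935×10⁻⁴ m².
P = εσAT⁴ ⇒ T = (P/(εσA))^(1/4) = (70.438/(0.2355×5.670×10⁻⁸×2.935×10⁻⁴))^(1/4) = 2059 K.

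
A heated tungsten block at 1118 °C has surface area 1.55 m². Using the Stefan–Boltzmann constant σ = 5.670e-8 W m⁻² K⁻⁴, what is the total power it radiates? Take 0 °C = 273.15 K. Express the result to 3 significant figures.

T = 1118 °C + 273.15 = 1391.15 K.
Area A = 1.55 m².
P = σAT⁴ = 5.670×10⁻⁸ × 1.55 × (1391.15)⁴ = 3.29×10⁵ W.

P ≈ 3.29×10⁵ W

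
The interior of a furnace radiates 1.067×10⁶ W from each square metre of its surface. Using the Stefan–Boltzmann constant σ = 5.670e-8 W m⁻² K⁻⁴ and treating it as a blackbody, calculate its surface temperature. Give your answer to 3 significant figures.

I = σT⁴, so T = (I/σ)^(1/4) = (1.067×10⁶/(5.670×10⁻⁸))^(1/4) = 2.08×10³ K.

T ≈ 2.08×10³ K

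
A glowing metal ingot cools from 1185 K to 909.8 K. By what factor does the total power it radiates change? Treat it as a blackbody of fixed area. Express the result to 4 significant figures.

P₂/P₁ ≈ 0.3475

P ∝ T⁴, so P₂/P₁ = (T₂/T₁)⁴ = (909.8/1185)⁴ = (0.767764)⁴ = 0.3475.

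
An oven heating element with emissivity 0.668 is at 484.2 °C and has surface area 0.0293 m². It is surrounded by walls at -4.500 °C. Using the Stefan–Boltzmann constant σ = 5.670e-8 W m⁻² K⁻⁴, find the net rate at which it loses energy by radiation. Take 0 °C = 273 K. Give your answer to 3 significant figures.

Net loss ≈ 359 W

T = 484.2 °C + 273 = 757.2 K.
Surroundings: T = -4.500 °C + 273 = 268.500 K.
Area A = 0.0293 m².
Net radiated power P_net = εσA(T⁴ − T₀⁴) = 0.668×5.670×10⁻⁸×0.0293×(757.2⁴ − 268.500⁴).
T⁴ − T₀⁴ = 3.28732×10¹¹ − 5.19729×10⁹ = 3.23535×10¹¹ K⁴, so P_net = 359 W.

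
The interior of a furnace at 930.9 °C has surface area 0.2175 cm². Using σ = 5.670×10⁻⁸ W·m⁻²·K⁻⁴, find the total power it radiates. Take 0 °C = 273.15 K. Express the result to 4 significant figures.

P ≈ 2.592 W

T = 930.9 °C + 273.15 = 1204.05 K.
Area A = 0.2175 cm² = 2.175×10⁻⁵ m².
P = σAT⁴ = 5.670×10⁻⁸ × 2.175×10⁻⁵ × (1204.05)⁴ = 2.592 W.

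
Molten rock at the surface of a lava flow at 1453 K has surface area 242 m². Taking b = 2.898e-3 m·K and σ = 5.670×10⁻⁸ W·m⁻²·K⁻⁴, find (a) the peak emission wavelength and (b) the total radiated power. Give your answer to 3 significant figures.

(a) λ_max = b/T = 2.898×10⁻³/1453 = 1.994×10⁻⁶ m = 1.99×10³ nm.
Area A = 242 m².
(b) P = σAT⁴ = 5.670×10⁻⁸×242×(1453)⁴ = 6.12×10⁷ W.

λ_max ≈ 1.99×10³ nm; P ≈ 6.12×10⁷ W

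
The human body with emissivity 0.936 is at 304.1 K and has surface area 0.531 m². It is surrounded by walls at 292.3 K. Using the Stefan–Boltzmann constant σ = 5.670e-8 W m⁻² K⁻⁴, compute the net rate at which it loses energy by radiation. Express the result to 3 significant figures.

Net loss ≈ 35.3 W

Area A = 0.531 m².
Net radiated power P_net = εσA(T⁴ − T₀⁴) = 0.936×5.670×10⁻⁸×0.531×(304.1⁴ − 292.3⁴).
T⁴ − T₀⁴ = 8.55196×10⁹ − 7.29987×10⁹ = 1.25209×10⁹ K⁴, so P_net = 35.3 W.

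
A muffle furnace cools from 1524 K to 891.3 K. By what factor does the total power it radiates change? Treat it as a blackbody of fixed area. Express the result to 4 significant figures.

P₂/P₁ ≈ 0.1170

P ∝ T⁴, so P₂/P₁ = (T₂/T₁)⁴ = (891.3/1524)⁴ = (0.584843)⁴ = 0.1170.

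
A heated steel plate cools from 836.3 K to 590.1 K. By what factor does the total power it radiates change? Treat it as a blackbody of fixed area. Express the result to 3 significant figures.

P₂/P₁ ≈ 0.248

P ∝ T⁴, so P₂/P₁ = (T₂/T₁)⁴ = (590.1/836.3)⁴ = (0.705608)⁴ = 0.248.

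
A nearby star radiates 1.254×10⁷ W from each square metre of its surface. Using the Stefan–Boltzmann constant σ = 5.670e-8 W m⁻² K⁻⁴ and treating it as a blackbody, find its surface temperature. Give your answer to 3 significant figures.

T ≈ 3.86×10³ K

I = σT⁴, so T = (I/σ)^(1/4) = (1.254×10⁷/(5.670×10⁻⁸))^(1/4) = 3.86×10³ K.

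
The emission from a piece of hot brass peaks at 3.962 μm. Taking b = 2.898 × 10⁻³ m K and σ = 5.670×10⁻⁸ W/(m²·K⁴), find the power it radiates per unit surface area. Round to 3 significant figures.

Wien's law: T = b/λ_max = 2.898×10⁻³/3.962×10⁻⁶ = 731.449 K.
Then I = σT⁴ = 5.670×10⁻⁸×(731.449)⁴ = 1.62×10⁴ W/m².

I ≈ 1.62×10⁴ W/m²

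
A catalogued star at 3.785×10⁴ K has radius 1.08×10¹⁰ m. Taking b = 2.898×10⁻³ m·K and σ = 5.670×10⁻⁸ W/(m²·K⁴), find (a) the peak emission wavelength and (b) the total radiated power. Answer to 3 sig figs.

λ_max ≈ 76.6 nm; P ≈ 1.71×10³² W

(a) λ_max = b/T = 2.898×10⁻³/3.785×10⁴ = 7.657×10⁻⁸ m = 76.6 nm.
Surface area A = 4πR² = 4π(1.08×10¹⁰ m)² = 1.46574×10²¹ m².
(b) P = σAT⁴ = 5.670×10⁻⁸×1.46574×10²¹×(3.785×10⁴)⁴ = 1.71×10³² W.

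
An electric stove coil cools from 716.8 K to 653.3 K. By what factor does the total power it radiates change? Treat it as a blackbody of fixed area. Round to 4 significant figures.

P ∝ T⁴, so P₂/P₁ = (T₂/T₁)⁴ = (653.3/716.8)⁴ = (0.911412)⁴ = 0.6900.

P₂/P₁ ≈ 0.6900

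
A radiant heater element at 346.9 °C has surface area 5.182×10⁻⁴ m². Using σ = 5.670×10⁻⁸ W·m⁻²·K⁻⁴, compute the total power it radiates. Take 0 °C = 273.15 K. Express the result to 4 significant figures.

T = 346.9 °C + 273.15 = 620.05 K.
Area A = 5.182×10⁻⁴ m².
P = σAT⁴ = 5.670×10⁻⁸ × 5.182×10⁻⁴ × (620.05)⁴ = 4.343 W.

P ≈ 4.343 W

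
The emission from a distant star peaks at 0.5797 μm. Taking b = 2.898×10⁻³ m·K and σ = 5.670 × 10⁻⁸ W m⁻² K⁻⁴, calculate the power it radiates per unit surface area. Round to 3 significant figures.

Wien's law: T = b/λ_max = 2.898×10⁻³/5.797×10⁻⁷ = 4999.14 K.
Then I = σT⁴ = 5.670×10⁻⁸×(4999.14)⁴ = 3.54×10⁷ W/m².

I ≈ 3.54×10⁷ W/m²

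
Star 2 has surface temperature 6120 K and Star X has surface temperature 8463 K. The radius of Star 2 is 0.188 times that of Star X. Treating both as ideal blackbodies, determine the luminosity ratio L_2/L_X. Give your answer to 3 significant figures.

L ∝ R²T⁴, so L_2/L_X = (R_2/R_X)²(T_2/T_X)⁴ = (0.188)² × (6120/8463)⁴ = 0.035344 × 0.273469 = 9.67×10⁻³.

L_2/L_X ≈ 9.67×10⁻³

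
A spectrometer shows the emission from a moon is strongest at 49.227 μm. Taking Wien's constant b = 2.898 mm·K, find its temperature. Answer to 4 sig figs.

Wien's law gives T = b/λ_max = (2.898×10⁻³ m·K)/(4.9227×10⁻⁵ m) = 58.87 K.

T ≈ 58.87 K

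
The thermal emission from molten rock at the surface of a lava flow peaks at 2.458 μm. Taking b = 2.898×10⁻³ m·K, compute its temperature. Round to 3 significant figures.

Wien's law gives T = b/λ_max = (2.898×10⁻³ m·K)/(2.458×10⁻⁶ m) = 1.18×10³ K.

T ≈ 1.18×10³ K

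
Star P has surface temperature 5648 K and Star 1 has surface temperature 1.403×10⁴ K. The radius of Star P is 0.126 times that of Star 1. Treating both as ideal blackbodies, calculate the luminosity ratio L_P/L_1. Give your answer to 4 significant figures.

L_P/L_1 ≈ 4.170×10⁻⁴

L ∝ R²T⁴, so L_P/L_1 = (R_P/R_1)²(T_P/T_1)⁴ = (0.126)² × (5648/1.403×10⁴)⁴ = 0.015876 × 0.0262632 = 4.170×10⁻⁴.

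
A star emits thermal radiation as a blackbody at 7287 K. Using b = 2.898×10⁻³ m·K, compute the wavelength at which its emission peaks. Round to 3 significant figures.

λ_max ≈ 398 nm

Wien's displacement law: λ_max = b/T = (2.898×10⁻³ m·K)/(7287 K) = 3.977×10⁻⁷ m.
That is 398 nm, in the visible range.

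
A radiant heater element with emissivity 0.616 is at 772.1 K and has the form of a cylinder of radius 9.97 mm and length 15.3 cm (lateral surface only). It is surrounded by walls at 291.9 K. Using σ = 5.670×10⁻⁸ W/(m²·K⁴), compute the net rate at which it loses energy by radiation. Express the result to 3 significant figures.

Net loss ≈ 117 W

Lateral area A = 2πrL = 2π×9.97×10⁻³×0.153 = 9.58443×10⁻³ m².
Net radiated power P_net = εσA(T⁴ − T₀⁴) = 0.616×5.670×10⁻⁸×9.58443×10⁻³×(772.1⁴ − 291.9⁴).
T⁴ − T₀⁴ = 3.55381×10¹¹ − 7.26000×10⁹ = 3.48121×10¹¹ K⁴, so P_net = 117 W.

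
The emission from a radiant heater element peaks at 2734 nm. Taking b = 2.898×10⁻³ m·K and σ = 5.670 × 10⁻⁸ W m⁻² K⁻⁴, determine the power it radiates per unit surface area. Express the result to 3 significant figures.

I ≈ 7.16×10⁴ W/m²

Wien's law: T = b/λ_max = 2.898×10⁻³/2.734×10⁻⁶ = 1059.99 K.
Then I = σT⁴ = 5.670×10⁻⁸×(1059.99)⁴ = 7.16×10⁴ W/m².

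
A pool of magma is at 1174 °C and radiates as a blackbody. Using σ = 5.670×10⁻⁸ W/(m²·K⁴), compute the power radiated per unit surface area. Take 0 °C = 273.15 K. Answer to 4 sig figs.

I ≈ 2.487×10⁵ W/m²

T = 1174 °C + 273.15 = 1447.15 K.
Stefan–Boltzmann: I = σT⁴ = 5.670×10⁻⁸ × (1447.15)⁴ = 2.487×10⁵ W/m².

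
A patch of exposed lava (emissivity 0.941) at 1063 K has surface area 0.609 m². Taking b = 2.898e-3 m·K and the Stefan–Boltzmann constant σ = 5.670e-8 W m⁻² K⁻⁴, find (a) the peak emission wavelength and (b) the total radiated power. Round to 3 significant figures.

λ_max ≈ 2.73×10³ nm; P ≈ 4.15×10⁴ W

(a) λ_max = b/T = 2.898×10⁻³/1063 = 2.726×10⁻⁶ m = 2.73×10³ nm.
Area A = 0.609 m².
(b) P = εσAT⁴ = 0.941×5.670×10⁻⁸×0.609×(1063)⁴ = 4.15×10⁴ W.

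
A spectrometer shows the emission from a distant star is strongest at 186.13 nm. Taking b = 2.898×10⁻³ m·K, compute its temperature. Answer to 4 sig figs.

Wien's law gives T = b/λ_max = (2.898×10⁻³ m·K)/(1.8613×10⁻⁷ m) = 1.557×10⁴ K.

T ≈ 1.557×10⁴ K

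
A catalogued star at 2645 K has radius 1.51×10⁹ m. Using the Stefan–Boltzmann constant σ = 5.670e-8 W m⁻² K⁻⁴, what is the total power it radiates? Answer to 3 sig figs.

Surface area A = 4πR² = 4π(1.51×10⁹ m)² = 2.86526×10¹⁹ m².
P = σAT⁴ = 5.670×10⁻⁸ × 2.86526×10¹⁹ × (2645)⁴ = 7.95×10²⁵ W.

P ≈ 7.95×10²⁵ W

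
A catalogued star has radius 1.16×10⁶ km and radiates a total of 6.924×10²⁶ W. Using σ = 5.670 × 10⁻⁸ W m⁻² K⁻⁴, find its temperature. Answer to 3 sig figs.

Surface area A = 4πR² = 4π(1.16×10⁹ m)² = 1.69093×10¹⁹ m².
P = σAT⁴ ⇒ T = (P/(σA))^(1/4) = (6.924×10²⁶/(5.670×10⁻⁸×1.69093×10¹⁹))^(1/4) = 5.18×10³ K.

T ≈ 5.18×10³ K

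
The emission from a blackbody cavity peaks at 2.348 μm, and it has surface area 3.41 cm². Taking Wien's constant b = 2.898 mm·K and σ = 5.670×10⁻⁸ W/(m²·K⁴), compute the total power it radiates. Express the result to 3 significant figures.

Wien's law: T = b/λ_max = 2.898×10⁻³/2.348×10⁻⁶ = 1234.24 K.
Area A = 3.41 cm² = 3.41×10⁻⁴ m².
Then P = σAT⁴ = 5.670×10⁻⁸×3.41×10⁻⁴×(1234.24)⁴ = 44.9 W.

P ≈ 44.9 W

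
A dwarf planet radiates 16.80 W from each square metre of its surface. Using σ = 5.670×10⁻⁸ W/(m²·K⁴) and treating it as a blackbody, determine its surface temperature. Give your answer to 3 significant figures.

T ≈ 131 K

I = σT⁴, so T = (I/σ)^(1/4) = (16.80/(5.670×10⁻⁸))^(1/4) = 131 K.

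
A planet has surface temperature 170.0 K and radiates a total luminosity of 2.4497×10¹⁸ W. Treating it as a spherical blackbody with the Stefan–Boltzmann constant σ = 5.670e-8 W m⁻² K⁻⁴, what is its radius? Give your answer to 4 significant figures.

L = 4πR²σT⁴ ⇒ R = √(L/(4πσT⁴)).
σT⁴ = 47.3564 W/m², so R = √(2.4497×10¹⁸/(4π×47.3564)) = 6.416×10⁷ m.

R ≈ 6.416×10⁷ m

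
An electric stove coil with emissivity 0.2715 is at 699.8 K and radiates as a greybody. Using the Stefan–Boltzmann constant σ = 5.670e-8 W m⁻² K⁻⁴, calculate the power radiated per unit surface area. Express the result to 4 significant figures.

Stefan–Boltzmann: I = εσT⁴ = 0.2715 × 5.670×10⁻⁸ × (699.8)⁴ = 3692 W/m².

I ≈ 3692 W/m²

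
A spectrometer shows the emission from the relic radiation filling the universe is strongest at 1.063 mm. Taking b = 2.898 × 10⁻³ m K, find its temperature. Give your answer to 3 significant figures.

T ≈ 2.73 K

Wien's law gives T = b/λ_max = (2.898×10⁻³ m·K)/(1.063×10⁻³ m) = 2.73 K.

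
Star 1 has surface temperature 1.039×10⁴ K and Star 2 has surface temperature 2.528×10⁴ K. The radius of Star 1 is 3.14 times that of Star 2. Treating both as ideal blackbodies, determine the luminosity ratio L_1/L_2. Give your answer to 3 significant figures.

L ∝ R²T⁴, so L_1/L_2 = (R_1/R_2)²(T_1/T_2)⁴ = (3.14)² × (1.039×10⁴/2.528×10⁴)⁴ = 9.8596 × 0.0285334 = 0.281.

L_1/L_2 ≈ 0.281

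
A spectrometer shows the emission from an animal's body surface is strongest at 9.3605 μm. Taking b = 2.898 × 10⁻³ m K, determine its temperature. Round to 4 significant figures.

Wien's law gives T = b/λ_max = (2.898×10⁻³ m·K)/(9.3605×10⁻⁶ m) = 309.6 K.

T ≈ 309.6 K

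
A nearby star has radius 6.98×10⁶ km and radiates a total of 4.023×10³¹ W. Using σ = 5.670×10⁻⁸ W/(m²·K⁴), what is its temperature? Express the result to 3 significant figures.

Surface area A = 4πR² = 4π(6.98×10⁹ m)² = 6.12239×10²⁰ m².
P = σAT⁴ ⇒ T = (P/(σA))^(1/4) = (4.023×10³¹/(5.670×10⁻⁸×6.12239×10²⁰))^(1/4) = 3.28×10⁴ K.

T ≈ 3.28×10⁴ K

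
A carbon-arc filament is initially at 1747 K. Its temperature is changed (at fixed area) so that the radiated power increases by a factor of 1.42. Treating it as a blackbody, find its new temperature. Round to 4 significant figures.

P ∝ T⁴, so T₂/T₁ = (P₂/P₁)^(1/4) = (1.42)^(1/4) = 1.09162.
T₂ = 1747 × 1.09162 = 1907 K.

T₂ ≈ 1907 K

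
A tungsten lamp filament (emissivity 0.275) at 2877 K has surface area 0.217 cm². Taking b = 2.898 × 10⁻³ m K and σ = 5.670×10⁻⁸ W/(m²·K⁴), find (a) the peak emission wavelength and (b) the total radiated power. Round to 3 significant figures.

(a) λ_max = b/T = 2.898×10⁻³/2877 = 1.007×10⁻⁶ m = 1.01 μm.
Area A = 0.217 cm² = 2.17×10⁻⁵ m².
(b) P = εσAT⁴ = 0.275×5.670×10⁻⁸×2.17×10⁻⁵×(2877)⁴ = 23.2 W.

λ_max ≈ 1.01 μm; P ≈ 23.2 W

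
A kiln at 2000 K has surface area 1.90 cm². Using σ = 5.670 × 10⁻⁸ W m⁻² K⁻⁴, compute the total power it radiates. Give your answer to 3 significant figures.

Area A = 1.90 cm² = 1.90×10⁻⁴ m².
P = σAT⁴ = 5.670×10⁻⁸ × 1.90×10⁻⁴ × (2000)⁴ = 172 W.

P ≈ 172 W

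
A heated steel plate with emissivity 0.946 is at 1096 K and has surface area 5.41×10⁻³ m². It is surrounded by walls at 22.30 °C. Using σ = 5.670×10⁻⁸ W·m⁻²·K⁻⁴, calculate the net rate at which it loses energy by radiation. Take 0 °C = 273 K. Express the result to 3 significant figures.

Surroundings: T = 22.30 °C + 273 = 295.30 K.
Area A = 5.41×10⁻³ m².
Net radiated power P_net = εσA(T⁴ − T₀⁴) = 0.946×5.670×10⁻⁸×5.41×10⁻³×(1096⁴ − 295.30⁴).
T⁴ − T₀⁴ = 1.44292×10¹² − 7.60420×10⁹ = 1.43532×10¹² K⁴, so P_net = 417 W.

Net loss ≈ 417 W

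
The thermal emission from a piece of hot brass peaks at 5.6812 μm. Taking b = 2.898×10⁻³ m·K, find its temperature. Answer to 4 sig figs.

Wien's law gives T = b/λ_max = (2.898×10⁻³ m·K)/(5.6812×10⁻⁶ m) = 510.1 K.

T ≈ 510.1 K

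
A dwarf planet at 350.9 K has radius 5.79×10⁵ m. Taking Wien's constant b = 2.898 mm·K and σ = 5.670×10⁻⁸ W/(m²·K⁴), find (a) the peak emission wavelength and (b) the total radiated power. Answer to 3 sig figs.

λ_max ≈ 8.26 μm; P ≈ 3.62×10¹⁵ W

(a) λ_max = b/T = 2.898×10⁻³/350.9 = 8.259×10⁻⁶ m = 8.26 μm.
Surface area A = 4πR² = 4π(5.79×10⁵ m)² = 4.21276×10¹² m².
(b) P = σAT⁴ = 5.670×10⁻⁸×4.21276×10¹²×(350.9)⁴ = 3.62×10¹⁵ W.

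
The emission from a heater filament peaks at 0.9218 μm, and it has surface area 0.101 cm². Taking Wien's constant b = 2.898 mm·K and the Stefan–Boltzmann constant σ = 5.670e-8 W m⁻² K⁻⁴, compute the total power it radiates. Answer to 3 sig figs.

P ≈ 55.9 W

Wien's law: T = b/λ_max = 2.898×10⁻³/9.218×10⁻⁷ = 3143.85 K.
Area A = 0.101 cm² = 1.01×10⁻⁵ m².
Then P = σAT⁴ = 5.670×10⁻⁸×1.01×10⁻⁵×(3143.85)⁴ = 55.9 W.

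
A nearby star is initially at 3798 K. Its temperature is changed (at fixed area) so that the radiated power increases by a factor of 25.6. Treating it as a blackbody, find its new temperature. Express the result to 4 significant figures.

T₂ ≈ 8543 K

P ∝ T⁴, so T₂/T₁ = (P₂/P₁)^(1/4) = (25.6)^(1/4) = 2.24937.
T₂ = 3798 × 2.24937 = 8543 K.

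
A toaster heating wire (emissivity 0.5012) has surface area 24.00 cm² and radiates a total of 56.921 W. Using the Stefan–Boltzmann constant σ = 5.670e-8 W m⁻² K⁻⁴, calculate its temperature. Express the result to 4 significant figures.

T ≈ 955.8 K

Area A = 24.00 cm² = 2.400×10⁻³ m².
P = εσAT⁴ ⇒ T = (P/(εσA))^(1/4) = (56.921/(0.5012×5.670×10⁻⁸×2.400×10⁻³))^(1/4) = 955.8 K.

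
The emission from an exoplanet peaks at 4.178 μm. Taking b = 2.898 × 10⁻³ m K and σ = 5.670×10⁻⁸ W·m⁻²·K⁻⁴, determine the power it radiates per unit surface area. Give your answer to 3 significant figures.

I ≈ 1.31×10⁴ W/m²

Wien's law: T = b/λ_max = 2.898×10⁻³/4.178×10⁻⁶ = 693.633 K.
Then I = σT⁴ = 5.670×10⁻⁸×(693.633)⁴ = 1.31×10⁴ W/m².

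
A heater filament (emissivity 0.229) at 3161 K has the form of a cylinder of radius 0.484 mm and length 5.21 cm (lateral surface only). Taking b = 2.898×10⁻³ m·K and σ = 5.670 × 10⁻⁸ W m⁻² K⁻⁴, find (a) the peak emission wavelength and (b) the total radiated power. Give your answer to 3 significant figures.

λ_max ≈ 0.917 μm; P ≈ 205 W

(a) λ_max = b/T = 2.898×10⁻³/3161 = 9.168×10⁻⁷ m = 0.917 μm.
Lateral area A = 2πrL = 2π×4.84×10⁻⁴×0.0521 = 1.58439×10⁻⁴ m².
(b) P = εσAT⁴ = 0.229×5.670×10⁻⁸×1.58439×10⁻⁴×(3161)⁴ = 205 W.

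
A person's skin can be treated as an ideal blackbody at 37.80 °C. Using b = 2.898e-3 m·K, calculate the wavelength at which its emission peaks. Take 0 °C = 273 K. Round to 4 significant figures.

λ_max ≈ 9.324 μm

T = 37.80 °C + 273 = 310.80 K.
Wien's displacement law: λ_max = b/T = (2.898×10⁻³ m·K)/(310.80 K) = 9.3243×10⁻⁶ m.
That is 9.324 μm, in the infrared range.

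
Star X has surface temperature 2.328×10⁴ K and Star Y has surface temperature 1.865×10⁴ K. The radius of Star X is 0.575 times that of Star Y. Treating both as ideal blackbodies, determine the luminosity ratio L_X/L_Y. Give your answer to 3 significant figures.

L ∝ R²T⁴, so L_X/L_Y = (R_X/R_Y)²(T_X/T_Y)⁴ = (0.575)² × (2.328×10⁴/1.865×10⁴)⁴ = 0.330625 × 2.42782 = 0.803.

L_X/L_Y ≈ 0.803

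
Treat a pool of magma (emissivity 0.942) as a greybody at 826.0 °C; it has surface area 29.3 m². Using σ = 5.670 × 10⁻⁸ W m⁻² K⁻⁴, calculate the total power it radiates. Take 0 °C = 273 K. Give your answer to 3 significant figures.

P ≈ 2.28×10⁶ W

T = 826.0 °C + 273 = 1099.0 K.
Area A = 29.3 m².
P = εσAT⁴ = 0.942 × 5.670×10⁻⁸ × 29.3 × (1099.0)⁴ = 2.28×10⁶ W.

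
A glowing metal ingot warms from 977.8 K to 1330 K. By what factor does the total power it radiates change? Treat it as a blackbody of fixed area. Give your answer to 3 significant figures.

P ∝ T⁴, so P₂/P₁ = (T₂/T₁)⁴ = (1330/977.8)⁴ = (1.36020)⁴ = 3.42.

P₂/P₁ ≈ 3.42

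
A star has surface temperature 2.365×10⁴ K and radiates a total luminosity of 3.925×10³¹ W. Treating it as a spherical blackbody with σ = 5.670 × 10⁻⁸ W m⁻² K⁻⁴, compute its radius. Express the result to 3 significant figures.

L = 4πR²σT⁴ ⇒ R = √(L/(4πσT⁴)).
σT⁴ = 1.77381×10¹⁰ W/m², so R = √(3.925×10³¹/(4π×1.77381×10¹⁰)) = 1.33×10¹⁰ m.

R ≈ 1.33×10¹⁰ m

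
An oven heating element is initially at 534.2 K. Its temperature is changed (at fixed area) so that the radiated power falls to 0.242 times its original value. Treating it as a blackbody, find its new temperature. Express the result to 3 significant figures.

T₂ ≈ 375 K

P ∝ T⁴, so T₂/T₁ = (P₂/P₁)^(1/4) = (0.242)^(1/4) = 0.701381.
T₂ = 534.2 × 0.701381 = 375 K.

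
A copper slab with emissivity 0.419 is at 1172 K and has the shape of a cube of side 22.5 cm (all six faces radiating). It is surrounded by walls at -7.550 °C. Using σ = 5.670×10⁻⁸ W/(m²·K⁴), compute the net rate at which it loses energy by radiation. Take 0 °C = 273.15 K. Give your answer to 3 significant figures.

Net loss ≈ 1.36×10⁴ W

Surroundings: T = -7.550 °C + 273.15 = 265.600 K.
Area A = 6s² = 6×(0.225 m)² = 0.30375 m².
Net radiated power P_net = εσA(T⁴ − T₀⁴) = 0.419×5.670×10⁻⁸×0.30375×(1172⁴ − 265.600⁴).
T⁴ − T₀⁴ = 1.88673×10¹² − 4.97637×10⁹ = 1.88175×10¹² K⁴, so P_net = 1.36×10⁴ W.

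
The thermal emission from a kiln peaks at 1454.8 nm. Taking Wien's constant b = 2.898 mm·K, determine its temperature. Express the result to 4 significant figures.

Wien's law gives T = b/λ_max = (2.898×10⁻³ m·K)/(1.4548×10⁻⁶ m) = 1992 K.

T ≈ 1992 K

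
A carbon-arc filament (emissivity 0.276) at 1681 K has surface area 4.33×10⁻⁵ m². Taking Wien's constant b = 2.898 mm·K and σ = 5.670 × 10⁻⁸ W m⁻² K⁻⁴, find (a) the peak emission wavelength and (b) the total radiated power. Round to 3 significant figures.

(a) λ_max = b/T = 2.898×10⁻³/1681 = 1.724×10⁻⁶ m = 1.72×10³ nm.
Area A = 4.33×10⁻⁵ m².
(b) P = εσAT⁴ = 0.276×5.670×10⁻⁸×4.33×10⁻⁵×(1681)⁴ = 5.41 W.

λ_max ≈ 1.72×10³ nm; P ≈ 5.41 W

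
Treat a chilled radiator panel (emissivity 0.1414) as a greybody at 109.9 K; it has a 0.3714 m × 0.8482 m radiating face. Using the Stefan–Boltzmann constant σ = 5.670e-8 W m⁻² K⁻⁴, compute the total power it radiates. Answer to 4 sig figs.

Area A = 0.3714 × 0.8482 = 0.315021 m².
P = εσAT⁴ = 0.1414 × 5.670×10⁻⁸ × 0.315021 × (109.9)⁴ = 0.3684 W.

P ≈ 0.3684 W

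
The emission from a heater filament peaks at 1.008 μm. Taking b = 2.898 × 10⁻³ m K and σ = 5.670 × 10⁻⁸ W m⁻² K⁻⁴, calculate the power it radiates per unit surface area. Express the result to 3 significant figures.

Wien's law: T = b/λ_max = 2.898×10⁻³/1.008×10⁻⁶ = 2875.00 K.
Then I = σT⁴ = 5.670×10⁻⁸×(2875.00)⁴ = 3.87×10⁶ W/m².

I ≈ 3.87×10⁶ W/m²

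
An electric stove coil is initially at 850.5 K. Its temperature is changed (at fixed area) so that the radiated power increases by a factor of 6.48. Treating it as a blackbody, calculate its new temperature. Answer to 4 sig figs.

P ∝ T⁴, so T₂/T₁ = (P₂/P₁)^(1/4) = (6.48)^(1/4) = 1.59549.
T₂ = 850.5 × 1.59549 = 1357 K.

T₂ ≈ 1357 K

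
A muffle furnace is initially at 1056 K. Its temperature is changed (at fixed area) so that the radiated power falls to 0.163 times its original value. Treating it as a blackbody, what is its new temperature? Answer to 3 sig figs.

P ∝ T⁴, so T₂/T₁ = (P₂/P₁)^(1/4) = (0.163)^(1/4) = 0.635400.
T₂ = 1056 × 0.635400 = 671 K.

T₂ ≈ 671 K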